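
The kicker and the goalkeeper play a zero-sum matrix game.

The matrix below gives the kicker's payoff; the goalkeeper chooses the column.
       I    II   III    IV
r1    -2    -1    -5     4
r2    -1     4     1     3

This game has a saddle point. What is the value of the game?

Row minima: -5, -1 → the kicker's maximin is -1.
Column maxima: -1, 4, 1, 4 → the goalkeeper's minimax is -1.
They coincide at (r2, I), so the value is -1.

-1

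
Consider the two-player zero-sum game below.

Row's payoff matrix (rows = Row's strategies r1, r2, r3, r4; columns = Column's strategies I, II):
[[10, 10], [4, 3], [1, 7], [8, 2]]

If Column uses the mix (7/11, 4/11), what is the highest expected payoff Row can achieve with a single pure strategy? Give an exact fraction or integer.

r1: (10)·(7/11) + (10)·(4/11) = 10.
r2: (4)·(7/11) + (3)·(4/11) = 40/11.
r3: (1)·(7/11) + (7)·(4/11) = 35/11.
r4: (8)·(7/11) + (2)·(4/11) = 64/11.
The best pure response is r1 with expected payoff 10.

10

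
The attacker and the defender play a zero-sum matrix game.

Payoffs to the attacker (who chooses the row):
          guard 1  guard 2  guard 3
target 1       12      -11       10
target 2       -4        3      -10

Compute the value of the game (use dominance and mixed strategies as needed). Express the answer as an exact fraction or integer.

Column guard 1 is strictly dominated by guard 3 for the defender (it gives the attacker more in every row).
The remaining 2×2 game on (target 1, target 2) × (guard 2, guard 3) has no saddle point. Let the attacker play target 1 with probability p; indifference gives −11p + 3(1−p) = 10p − 10(1−p), so p = 13/34.
Similarly the defender's optimal q on guard 2 is 10/17, and the value is -11·(10/17) + (10)·(7/17) = -40/17.

-40/17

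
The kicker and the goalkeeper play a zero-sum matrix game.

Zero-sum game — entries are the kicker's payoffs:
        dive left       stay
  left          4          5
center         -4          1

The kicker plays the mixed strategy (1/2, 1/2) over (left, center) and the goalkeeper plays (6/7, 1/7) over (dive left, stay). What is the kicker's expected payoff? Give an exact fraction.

3/7

Against (6/7, 1/7), each row's expected payoff is left: 29/7; center: -23/7.
Taking the (1/2, 1/2)-weighted average: (1/2)·(29/7) + (1/2)·(-23/7) = 3/7.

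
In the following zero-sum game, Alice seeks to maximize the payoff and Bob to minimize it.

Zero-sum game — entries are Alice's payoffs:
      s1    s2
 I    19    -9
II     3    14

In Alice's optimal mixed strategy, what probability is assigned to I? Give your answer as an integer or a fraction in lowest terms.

Row minima are -9 and 3, so Alice's maximin is 3; column maxima are 19 and 14, so Bob's minimax is 14. These differ, so the equilibrium is in mixed strategies.
Let Alice play I with probability p. Bob is indifferent when 19p + 3(1−p) = −9p + 14(1−p), giving p = 11/39.

11/39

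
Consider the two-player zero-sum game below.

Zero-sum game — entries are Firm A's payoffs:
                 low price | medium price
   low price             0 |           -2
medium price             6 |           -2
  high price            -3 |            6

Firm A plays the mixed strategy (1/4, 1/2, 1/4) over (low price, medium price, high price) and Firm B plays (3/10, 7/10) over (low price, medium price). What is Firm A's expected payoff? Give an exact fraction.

Against (3/10, 7/10), each row's expected payoff is low price: -7/5; medium price: 2/5; high price: 33/10.
Taking the (1/4, 1/2, 1/4)-weighted average: (1/4)·(-7/5) + (1/2)·(2/5) + (1/4)·(33/10) = 27/40.

27/40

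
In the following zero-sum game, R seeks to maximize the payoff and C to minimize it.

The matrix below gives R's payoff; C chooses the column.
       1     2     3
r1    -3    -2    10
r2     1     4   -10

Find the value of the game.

Column 2 is strictly dominated by 1 for C (it gives R more in every row).
The remaining 2×2 game on (r1, r2) × (1, 3) has no saddle point. Let R play r1 with probability p; indifference gives −3p + (1−p) = 10p − 10(1−p), so p = 11/24.
Similarly C's optimal q on 1 is 5/6, and the value is -3·(5/6) + (10)·(1/6) = -5/6.

-5/6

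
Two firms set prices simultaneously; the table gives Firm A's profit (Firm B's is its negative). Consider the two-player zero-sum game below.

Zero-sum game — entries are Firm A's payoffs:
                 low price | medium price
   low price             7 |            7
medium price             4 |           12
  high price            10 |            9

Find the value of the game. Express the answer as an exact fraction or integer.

28/3

Row low price is strictly dominated by row high price, so Firm A never plays it.
The remaining 2×2 game on (medium price, high price) × (low price, medium price) has no saddle point. Let Firm A play medium price with probability p; indifference gives 4p + 10(1−p) = 12p + 9(1−p), so p = 1/9.
Similarly Firm B's optimal q on low price is 1/3, and the value is 4·(1/3) + (12)·(2/3) = 28/3.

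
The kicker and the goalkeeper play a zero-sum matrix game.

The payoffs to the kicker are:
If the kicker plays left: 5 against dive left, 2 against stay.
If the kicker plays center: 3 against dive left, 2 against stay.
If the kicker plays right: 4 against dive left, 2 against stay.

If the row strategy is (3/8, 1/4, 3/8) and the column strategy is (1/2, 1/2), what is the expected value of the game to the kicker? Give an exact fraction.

49/16

Against (1/2, 1/2), each row's expected payoff is left: 7/2; center: 5/2; right: 3.
Taking the (3/8, 1/4, 3/8)-weighted average: (3/8)·(7/2) + (1/4)·(5/2) + (3/8)·(3) = 49/16.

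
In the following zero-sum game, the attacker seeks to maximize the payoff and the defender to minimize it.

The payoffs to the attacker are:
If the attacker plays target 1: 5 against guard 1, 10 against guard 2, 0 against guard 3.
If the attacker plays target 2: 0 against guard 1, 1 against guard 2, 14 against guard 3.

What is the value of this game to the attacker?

Column guard 2 is strictly dominated by guard 1 for the defender (it gives the attacker more in every row).
The remaining 2×2 game on (target 1, target 2) × (guard 1, guard 3) has no saddle point. Let the attacker play target 1 with probability p; indifference gives 5p = 14(1−p), so p = 14/19.
Similarly the defender's optimal q on guard 1 is 14/19, and the value is 5·(14/19) + (0)·(5/19) = 70/19.

70/19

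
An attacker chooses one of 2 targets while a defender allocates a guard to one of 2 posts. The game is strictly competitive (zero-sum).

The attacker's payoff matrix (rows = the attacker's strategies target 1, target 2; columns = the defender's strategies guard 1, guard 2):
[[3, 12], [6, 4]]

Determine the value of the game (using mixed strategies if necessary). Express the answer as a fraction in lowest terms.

60/11

Row minima are 3 and 4, so the attacker's maximin is 4; column maxima are 6 and 12, so the defender's minimax is 6. These differ, so the equilibrium is in mixed strategies.
Let the attacker play target 1 with probability p. The defender is indifferent when 3p + 6(1−p) = 12p + 4(1−p), giving p = 2/11.
Let the defender play guard 1 with probability q. The attacker is indifferent when 3q + 12(1−q) = 6q + 4(1−q), giving q = 8/11.
The value is 3·(8/11) + (12)·(3/11) = 60/11.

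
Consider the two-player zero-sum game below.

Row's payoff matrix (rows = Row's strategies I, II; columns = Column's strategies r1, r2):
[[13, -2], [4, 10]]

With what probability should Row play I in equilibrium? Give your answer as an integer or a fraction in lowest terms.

2/7

Row minima are -2 and 4, so Row's maximin is 4; column maxima are 13 and 10, so Column's minimax is 10. These differ, so the equilibrium is in mixed strategies.
Let Row play I with probability p. Column is indifferent when 13p + 4(1−p) = −2p + 10(1−p), giving p = 2/7.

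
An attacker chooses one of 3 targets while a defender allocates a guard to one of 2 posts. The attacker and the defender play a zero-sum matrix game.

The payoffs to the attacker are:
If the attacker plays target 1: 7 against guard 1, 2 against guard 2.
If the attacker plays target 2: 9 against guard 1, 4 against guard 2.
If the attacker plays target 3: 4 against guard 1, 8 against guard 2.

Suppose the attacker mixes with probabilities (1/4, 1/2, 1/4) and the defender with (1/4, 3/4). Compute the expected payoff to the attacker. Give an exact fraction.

83/16

Against (1/4, 3/4), each row's expected payoff is target 1: 13/4; target 2: 21/4; target 3: 7.
Taking the (1/4, 1/2, 1/4)-weighted average: (1/4)·(13/4) + (1/2)·(21/4) + (1/4)·(7) = 83/16.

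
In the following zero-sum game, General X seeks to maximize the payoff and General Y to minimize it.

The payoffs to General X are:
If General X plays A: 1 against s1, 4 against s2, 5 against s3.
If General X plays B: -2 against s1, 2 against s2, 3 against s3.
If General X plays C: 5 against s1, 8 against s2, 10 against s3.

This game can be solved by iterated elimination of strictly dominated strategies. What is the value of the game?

Column s2 is strictly dominated by s1 for General Y (1<4, -2<2, 5<8); eliminate s2.
Column s3 is strictly dominated by s1 for General Y (1<5, -2<3, 5<10); eliminate s3.
Row A is strictly dominated by row C (5>1); eliminate A.
Row B is strictly dominated by row C (5>-2); eliminate B.
Only (C, s1) remains, with payoff 5.

5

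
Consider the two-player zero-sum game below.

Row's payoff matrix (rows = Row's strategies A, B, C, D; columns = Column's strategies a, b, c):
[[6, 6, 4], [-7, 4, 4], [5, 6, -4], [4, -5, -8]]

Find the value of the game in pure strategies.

4

Row minima: 4, -7, -4, -8 → Row's maximin is 4.
Column maxima: 6, 6, 4 → Column's minimax is 4.
They coincide at (A, c), so the value is 4.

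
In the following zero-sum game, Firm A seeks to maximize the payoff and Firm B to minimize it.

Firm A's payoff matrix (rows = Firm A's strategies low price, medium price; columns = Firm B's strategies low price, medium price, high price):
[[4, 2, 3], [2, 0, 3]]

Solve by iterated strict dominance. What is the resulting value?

Column low price is strictly dominated by medium price for Firm B (2<4, 0<2); eliminate low price.
Column high price is strictly dominated by medium price for Firm B (2<3, 0<3); eliminate high price.
Row medium price is strictly dominated by row low price (2>0); eliminate medium price.
Only (low price, medium price) remains, with payoff 2.

2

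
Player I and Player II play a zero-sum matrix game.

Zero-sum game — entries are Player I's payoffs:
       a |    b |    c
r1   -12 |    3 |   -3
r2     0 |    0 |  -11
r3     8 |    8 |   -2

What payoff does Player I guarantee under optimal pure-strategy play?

Row minima: -12, -11, -2 → Player I's maximin is -2.
Column maxima: 8, 8, -2 → Player II's minimax is -2.
They coincide at (r3, c), so the value is -2.

-2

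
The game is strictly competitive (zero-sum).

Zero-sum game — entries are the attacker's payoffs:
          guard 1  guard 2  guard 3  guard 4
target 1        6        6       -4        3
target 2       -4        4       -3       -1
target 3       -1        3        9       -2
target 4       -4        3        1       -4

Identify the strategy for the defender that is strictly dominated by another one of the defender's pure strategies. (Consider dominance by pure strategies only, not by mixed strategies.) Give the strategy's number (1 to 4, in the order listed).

2

The defender prefers columns that give the attacker less. Compare guard 2 with guard 4: 3 < 6, -1 < 4, -2 < 3, -4 < 3.
So guard 4 strictly dominates guard 2 for the defender; guard 2 is strictly dominated.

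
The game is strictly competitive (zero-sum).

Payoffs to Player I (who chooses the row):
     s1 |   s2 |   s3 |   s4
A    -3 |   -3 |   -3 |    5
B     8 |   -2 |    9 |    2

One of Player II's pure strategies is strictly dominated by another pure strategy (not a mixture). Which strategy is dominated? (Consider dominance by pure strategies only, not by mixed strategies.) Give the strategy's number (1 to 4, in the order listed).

4

Player II prefers columns that give Player I less. Compare s4 with s2: -3 < 5, -2 < 2.
So s2 strictly dominates s4 for Player II; s4 is strictly dominated.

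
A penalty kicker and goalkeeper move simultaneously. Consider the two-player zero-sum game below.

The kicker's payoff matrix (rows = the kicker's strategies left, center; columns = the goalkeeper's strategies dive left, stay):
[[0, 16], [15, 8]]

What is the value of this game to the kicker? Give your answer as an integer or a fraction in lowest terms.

240/23

Row minima are 0 and 8, so the kicker's maximin is 8; column maxima are 15 and 16, so the goalkeeper's minimax is 15. These differ, so the equilibrium is in mixed strategies.
Let the kicker play left with probability p. The goalkeeper is indifferent when 15(1−p) = 16p + 8(1−p), giving p = 7/23.
Let the goalkeeper play dive left with probability q. The kicker is indifferent when 16(1−q) = 15q + 8(1−q), giving q = 8/23.
The value is 0·(8/23) + (16)·(15/23) = 240/23.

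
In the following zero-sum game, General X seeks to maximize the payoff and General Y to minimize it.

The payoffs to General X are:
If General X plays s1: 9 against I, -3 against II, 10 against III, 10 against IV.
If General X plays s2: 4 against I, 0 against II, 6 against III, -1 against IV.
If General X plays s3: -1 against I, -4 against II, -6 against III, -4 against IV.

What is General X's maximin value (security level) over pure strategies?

-1

The worst-case payoff for each row is s1: -3, s2: -1, s3: -6.
The best of these is -1.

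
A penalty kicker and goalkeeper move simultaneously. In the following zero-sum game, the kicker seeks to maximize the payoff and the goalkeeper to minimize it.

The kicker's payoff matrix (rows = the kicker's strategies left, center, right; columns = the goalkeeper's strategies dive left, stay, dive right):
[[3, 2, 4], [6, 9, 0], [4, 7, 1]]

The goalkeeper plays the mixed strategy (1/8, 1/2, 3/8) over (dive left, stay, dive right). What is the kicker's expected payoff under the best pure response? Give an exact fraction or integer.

left: (3)·(1/8) + (2)·(1/2) + (4)·(3/8) = 23/8.
center: (6)·(1/8) + (9)·(1/2) + (0)·(3/8) = 21/4.
right: (4)·(1/8) + (7)·(1/2) + (1)·(3/8) = 35/8.
The best pure response is center with expected payoff 21/4.

21/4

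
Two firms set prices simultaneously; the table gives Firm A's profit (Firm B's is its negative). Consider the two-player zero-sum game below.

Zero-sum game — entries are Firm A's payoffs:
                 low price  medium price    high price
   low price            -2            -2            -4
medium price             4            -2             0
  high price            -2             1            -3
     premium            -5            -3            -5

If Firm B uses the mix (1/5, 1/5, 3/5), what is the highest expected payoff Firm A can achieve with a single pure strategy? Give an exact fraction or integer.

2/5

low price: (-2)·(1/5) + (-2)·(1/5) + (-4)·(3/5) = -16/5.
medium price: (4)·(1/5) + (-2)·(1/5) + (0)·(3/5) = 2/5.
high price: (-2)·(1/5) + (1)·(1/5) + (-3)·(3/5) = -2.
premium: (-5)·(1/5) + (-3)·(1/5) + (-5)·(3/5) = -23/5.
The best pure response is medium price with expected payoff 2/5.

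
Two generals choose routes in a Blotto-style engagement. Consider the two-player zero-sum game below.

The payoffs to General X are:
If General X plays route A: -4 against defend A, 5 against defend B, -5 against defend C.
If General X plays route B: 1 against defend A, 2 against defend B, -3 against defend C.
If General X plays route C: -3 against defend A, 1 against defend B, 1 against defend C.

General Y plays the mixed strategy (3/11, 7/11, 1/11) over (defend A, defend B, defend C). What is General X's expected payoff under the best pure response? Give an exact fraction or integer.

18/11

route A: (-4)·(3/11) + (5)·(7/11) + (-5)·(1/11) = 18/11.
route B: (1)·(3/11) + (2)·(7/11) + (-3)·(1/11) = 14/11.
route C: (-3)·(3/11) + (1)·(7/11) + (1)·(1/11) = -1/11.
The best pure response is route A with expected payoff 18/11.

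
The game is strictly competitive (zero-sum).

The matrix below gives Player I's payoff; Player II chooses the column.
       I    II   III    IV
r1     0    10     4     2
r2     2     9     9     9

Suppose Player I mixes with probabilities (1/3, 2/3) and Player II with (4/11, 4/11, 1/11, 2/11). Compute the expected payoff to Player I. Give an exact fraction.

Against (4/11, 4/11, 1/11, 2/11), each row's expected payoff is r1: 48/11; r2: 71/11.
Taking the (1/3, 2/3)-weighted average: (1/3)·(48/11) + (2/3)·(71/11) = 190/33.

190/33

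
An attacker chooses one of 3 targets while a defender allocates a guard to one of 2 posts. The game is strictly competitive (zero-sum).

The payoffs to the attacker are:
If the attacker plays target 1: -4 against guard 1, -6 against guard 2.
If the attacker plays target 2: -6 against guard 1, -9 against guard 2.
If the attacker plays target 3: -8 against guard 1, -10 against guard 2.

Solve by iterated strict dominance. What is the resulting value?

-6

Row target 3 is strictly dominated by row target 1 (-4>-8, -6>-10); eliminate target 3.
Column guard 1 is strictly dominated by guard 2 for the defender (-6<-4, -9<-6); eliminate guard 1.
Row target 2 is strictly dominated by row target 1 (-6>-9); eliminate target 2.
Only (target 1, guard 2) remains, with payoff -6.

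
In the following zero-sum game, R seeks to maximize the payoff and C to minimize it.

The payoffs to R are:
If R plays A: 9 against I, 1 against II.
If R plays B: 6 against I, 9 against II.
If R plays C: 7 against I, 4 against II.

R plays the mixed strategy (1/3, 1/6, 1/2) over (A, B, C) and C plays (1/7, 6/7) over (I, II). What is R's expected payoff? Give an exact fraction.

Against (1/7, 6/7), each row's expected payoff is A: 15/7; B: 60/7; C: 31/7.
Taking the (1/3, 1/6, 1/2)-weighted average: (1/3)·(15/7) + (1/6)·(60/7) + (1/2)·(31/7) = 61/14.

61/14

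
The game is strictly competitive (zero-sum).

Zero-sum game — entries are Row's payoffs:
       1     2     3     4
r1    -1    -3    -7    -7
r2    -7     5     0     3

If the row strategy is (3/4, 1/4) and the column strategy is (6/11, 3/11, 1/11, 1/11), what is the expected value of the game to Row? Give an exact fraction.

-111/44

Against (6/11, 3/11, 1/11, 1/11), each row's expected payoff is r1: -29/11; r2: -24/11.
Taking the (3/4, 1/4)-weighted average: (3/4)·(-29/11) + (1/4)·(-24/11) = -111/44.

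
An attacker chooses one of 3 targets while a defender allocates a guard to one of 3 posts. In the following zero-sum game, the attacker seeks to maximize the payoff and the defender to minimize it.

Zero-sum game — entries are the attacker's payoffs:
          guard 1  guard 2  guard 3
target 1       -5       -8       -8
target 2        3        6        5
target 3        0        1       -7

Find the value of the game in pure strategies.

3

Row minima: -8, 3, -7 → the attacker's maximin is 3.
Column maxima: 3, 6, 5 → the defender's minimax is 3.
They coincide at (target 2, guard 1), so the value is 3.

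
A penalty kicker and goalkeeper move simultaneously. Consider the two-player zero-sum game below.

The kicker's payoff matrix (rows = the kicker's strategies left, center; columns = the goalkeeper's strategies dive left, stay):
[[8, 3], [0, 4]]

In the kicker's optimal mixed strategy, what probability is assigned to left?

4/9

Row minima are 3 and 0, so the kicker's maximin is 3; column maxima are 8 and 4, so the goalkeeper's minimax is 4. These differ, so the equilibrium is in mixed strategies.
Let the kicker play left with probability p. The goalkeeper is indifferent when 8p = 3p + 4(1−p), giving p = 4/9.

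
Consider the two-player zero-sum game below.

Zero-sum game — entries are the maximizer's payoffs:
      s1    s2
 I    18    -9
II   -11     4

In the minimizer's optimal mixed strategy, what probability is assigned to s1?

13/42

Row minima are -9 and -11, so the maximizer's maximin is -9; column maxima are 18 and 4, so the minimizer's minimax is 4. These differ, so the equilibrium is in mixed strategies.
Let the minimizer play s1 with probability q. The maximizer is indifferent when 18q − 9(1−q) = −11q + 4(1−q), giving q = 13/42.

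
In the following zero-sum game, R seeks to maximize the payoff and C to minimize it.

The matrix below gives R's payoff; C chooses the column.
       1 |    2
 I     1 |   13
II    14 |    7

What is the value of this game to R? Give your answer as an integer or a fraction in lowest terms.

Row minima are 1 and 7, so R's maximin is 7; column maxima are 14 and 13, so C's minimax is 13. These differ, so the equilibrium is in mixed strategies.
Let R play I with probability p. C is indifferent when p + 14(1−p) = 13p + 7(1−p), giving p = 7/19.
Let C play 1 with probability q. R is indifferent when q + 13(1−q) = 14q + 7(1−q), giving q = 6/19.
The value is 1·(6/19) + (13)·(13/19) = 175/19.

175/19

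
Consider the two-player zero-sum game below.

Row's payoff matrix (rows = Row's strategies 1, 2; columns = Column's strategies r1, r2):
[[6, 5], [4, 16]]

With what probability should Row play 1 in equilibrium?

Row minima are 5 and 4, so Row's maximin is 5; column maxima are 6 and 16, so Column's minimax is 6. These differ, so the equilibrium is in mixed strategies.
Let Row play 1 with probability p. Column is indifferent when 6p + 4(1−p) = 5p + 16(1−p), giving p = 12/13.

12/13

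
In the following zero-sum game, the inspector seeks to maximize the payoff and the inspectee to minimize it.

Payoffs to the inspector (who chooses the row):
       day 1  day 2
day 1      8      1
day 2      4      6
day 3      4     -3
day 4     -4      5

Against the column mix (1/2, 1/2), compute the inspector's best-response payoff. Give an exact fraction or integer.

5

day 1: (8)·(1/2) + (1)·(1/2) = 9/2.
day 2: (4)·(1/2) + (6)·(1/2) = 5.
day 3: (4)·(1/2) + (-3)·(1/2) = 1/2.
day 4: (-4)·(1/2) + (5)·(1/2) = 1/2.
The best pure response is day 2 with expected payoff 5.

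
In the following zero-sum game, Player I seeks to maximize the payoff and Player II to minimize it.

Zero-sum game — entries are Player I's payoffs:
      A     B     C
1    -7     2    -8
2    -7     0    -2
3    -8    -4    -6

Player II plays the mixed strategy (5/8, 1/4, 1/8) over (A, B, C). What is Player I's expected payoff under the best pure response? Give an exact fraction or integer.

-37/8

1: (-7)·(5/8) + (2)·(1/4) + (-8)·(1/8) = -39/8.
2: (-7)·(5/8) + (0)·(1/4) + (-2)·(1/8) = -37/8.
3: (-8)·(5/8) + (-4)·(1/4) + (-6)·(1/8) = -27/4.
The best pure response is 2 with expected payoff -37/8.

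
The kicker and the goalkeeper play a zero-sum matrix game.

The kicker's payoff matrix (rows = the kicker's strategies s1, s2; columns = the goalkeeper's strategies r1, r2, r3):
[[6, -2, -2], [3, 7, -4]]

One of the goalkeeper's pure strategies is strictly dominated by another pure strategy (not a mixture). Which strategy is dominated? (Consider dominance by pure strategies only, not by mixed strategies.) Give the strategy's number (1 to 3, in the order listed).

1

The goalkeeper prefers columns that give the kicker less. Compare r1 with r3: -2 < 6, -4 < 3.
So r3 strictly dominates r1 for the goalkeeper; r1 is strictly dominated.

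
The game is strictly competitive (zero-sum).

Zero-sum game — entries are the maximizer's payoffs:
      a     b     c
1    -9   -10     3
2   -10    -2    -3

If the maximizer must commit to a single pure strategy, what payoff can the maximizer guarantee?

-10

The worst-case payoff for each row is 1: -10, 2: -10.
The best of these is -10.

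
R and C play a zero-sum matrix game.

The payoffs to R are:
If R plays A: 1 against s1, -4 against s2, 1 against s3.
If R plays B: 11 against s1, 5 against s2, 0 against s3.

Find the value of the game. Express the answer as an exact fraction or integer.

1/2

Column s1 is strictly dominated by s2 for C (it gives R more in every row).
The remaining 2×2 game on (A, B) × (s2, s3) has no saddle point. Let R play A with probability p; indifference gives −4p + 5(1−p) = p, so p = 1/2.
Similarly C's optimal q on s2 is 1/10, and the value is -4·(1/10) + (1)·(9/10) = 1/2.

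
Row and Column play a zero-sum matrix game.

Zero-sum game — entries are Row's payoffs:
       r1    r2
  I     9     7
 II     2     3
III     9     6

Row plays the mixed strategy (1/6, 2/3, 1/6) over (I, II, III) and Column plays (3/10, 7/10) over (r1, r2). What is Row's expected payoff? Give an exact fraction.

Against (3/10, 7/10), each row's expected payoff is I: 38/5; II: 27/10; III: 69/10.
Taking the (1/6, 2/3, 1/6)-weighted average: (1/6)·(38/5) + (2/3)·(27/10) + (1/6)·(69/10) = 253/60.

253/60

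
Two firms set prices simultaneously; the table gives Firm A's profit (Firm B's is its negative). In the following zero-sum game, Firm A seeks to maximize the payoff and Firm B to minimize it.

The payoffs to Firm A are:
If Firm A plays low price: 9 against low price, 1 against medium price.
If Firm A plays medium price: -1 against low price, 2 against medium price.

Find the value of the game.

19/11

Row minima are 1 and -1, so Firm A's maximin is 1; column maxima are 9 and 2, so Firm B's minimax is 2. These differ, so the equilibrium is in mixed strategies.
Let Firm A play low price with probability p. Firm B is indifferent when 9p − (1−p) = p + 2(1−p), giving p = 3/11.
Let Firm B play low price with probability q. Firm A is indifferent when 9q + (1−q) = −q + 2(1−q), giving q = 1/11.
The value is 9·(1/11) + (1)·(10/11) = 19/11.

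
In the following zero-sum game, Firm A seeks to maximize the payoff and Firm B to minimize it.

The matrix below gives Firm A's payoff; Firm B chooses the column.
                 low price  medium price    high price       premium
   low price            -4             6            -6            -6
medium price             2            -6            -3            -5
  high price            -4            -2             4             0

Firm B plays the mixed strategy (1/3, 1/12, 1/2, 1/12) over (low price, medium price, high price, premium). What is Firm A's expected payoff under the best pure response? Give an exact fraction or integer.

low price: (-4)·(1/3) + (6)·(1/12) + (-6)·(1/2) + (-6)·(1/12) = -13/3.
medium price: (2)·(1/3) + (-6)·(1/12) + (-3)·(1/2) + (-5)·(1/12) = -7/4.
high price: (-4)·(1/3) + (-2)·(1/12) + (4)·(1/2) + (0)·(1/12) = 1/2.
The best pure response is high price with expected payoff 1/2.

1/2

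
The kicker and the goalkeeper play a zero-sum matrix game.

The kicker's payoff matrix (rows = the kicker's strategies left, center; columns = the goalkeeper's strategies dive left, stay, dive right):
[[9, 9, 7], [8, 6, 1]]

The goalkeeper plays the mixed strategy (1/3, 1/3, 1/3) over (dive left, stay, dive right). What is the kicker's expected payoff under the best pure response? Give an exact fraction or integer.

left: (9)·(1/3) + (9)·(1/3) + (7)·(1/3) = 25/3.
center: (8)·(1/3) + (6)·(1/3) + (1)·(1/3) = 5.
The best pure response is left with expected payoff 25/3.

25/3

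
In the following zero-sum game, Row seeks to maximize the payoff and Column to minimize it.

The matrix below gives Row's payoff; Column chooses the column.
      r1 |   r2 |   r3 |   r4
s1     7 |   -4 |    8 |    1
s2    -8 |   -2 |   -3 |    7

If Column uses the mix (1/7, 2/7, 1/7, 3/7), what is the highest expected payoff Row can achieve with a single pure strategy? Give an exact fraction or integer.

10/7

s1: (7)·(1/7) + (-4)·(2/7) + (8)·(1/7) + (1)·(3/7) = 10/7.
s2: (-8)·(1/7) + (-2)·(2/7) + (-3)·(1/7) + (7)·(3/7) = 6/7.
The best pure response is s1 with expected payoff 10/7.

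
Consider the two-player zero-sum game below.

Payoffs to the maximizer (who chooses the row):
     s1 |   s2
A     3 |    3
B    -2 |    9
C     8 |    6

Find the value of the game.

Row A is strictly dominated by row C, so the maximizer never plays it.
The remaining 2×2 game on (B, C) × (s1, s2) has no saddle point. Let the maximizer play B with probability p; indifference gives −2p + 8(1−p) = 9p + 6(1−p), so p = 2/13.
Similarly the minimizer's optimal q on s1 is 3/13, and the value is -2·(3/13) + (9)·(10/13) = 84/13.

84/13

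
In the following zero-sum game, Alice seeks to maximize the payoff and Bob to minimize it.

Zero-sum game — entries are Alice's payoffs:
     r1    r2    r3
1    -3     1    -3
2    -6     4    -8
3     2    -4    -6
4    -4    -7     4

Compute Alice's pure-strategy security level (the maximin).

-3

The worst-case payoff for each row is 1: -3, 2: -8, 3: -6, 4: -7.
The best of these is -3.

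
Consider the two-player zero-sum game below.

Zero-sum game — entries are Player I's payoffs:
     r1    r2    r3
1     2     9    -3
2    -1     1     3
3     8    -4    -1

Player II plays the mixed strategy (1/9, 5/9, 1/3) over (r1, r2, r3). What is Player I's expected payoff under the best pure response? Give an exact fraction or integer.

38/9

1: (2)·(1/9) + (9)·(5/9) + (-3)·(1/3) = 38/9.
2: (-1)·(1/9) + (1)·(5/9) + (3)·(1/3) = 13/9.
3: (8)·(1/9) + (-4)·(5/9) + (-1)·(1/3) = -5/3.
The best pure response is 1 with expected payoff 38/9.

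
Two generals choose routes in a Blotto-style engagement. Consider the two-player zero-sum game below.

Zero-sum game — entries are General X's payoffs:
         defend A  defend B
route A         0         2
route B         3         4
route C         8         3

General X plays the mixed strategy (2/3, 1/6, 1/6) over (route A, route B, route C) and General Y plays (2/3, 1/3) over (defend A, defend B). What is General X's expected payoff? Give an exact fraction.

37/18

Against (2/3, 1/3), each row's expected payoff is route A: 2/3; route B: 10/3; route C: 19/3.
Taking the (2/3, 1/6, 1/6)-weighted average: (2/3)·(2/3) + (1/6)·(10/3) + (1/6)·(19/3) = 37/18.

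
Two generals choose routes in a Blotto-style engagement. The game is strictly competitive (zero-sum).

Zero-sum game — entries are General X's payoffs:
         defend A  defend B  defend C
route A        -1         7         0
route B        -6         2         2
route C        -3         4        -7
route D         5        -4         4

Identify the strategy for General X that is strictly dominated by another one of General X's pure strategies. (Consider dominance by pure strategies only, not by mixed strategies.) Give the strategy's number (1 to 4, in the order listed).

Compare route C with route A: -1 > -3, 7 > 4, 0 > -7.
So route A strictly dominates route C for General X; route C is strictly dominated.

3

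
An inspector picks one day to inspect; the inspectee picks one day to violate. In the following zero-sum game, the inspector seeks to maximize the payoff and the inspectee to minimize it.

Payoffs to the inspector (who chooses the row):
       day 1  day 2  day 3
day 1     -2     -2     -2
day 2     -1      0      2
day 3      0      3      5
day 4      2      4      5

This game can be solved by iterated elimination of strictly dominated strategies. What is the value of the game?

Row day 2 is strictly dominated by row day 3 (0>-1, 3>0, 5>2); eliminate day 2.
Row day 1 is strictly dominated by row day 3 (0>-2, 3>-2, 5>-2); eliminate day 1.
Column day 3 is strictly dominated by day 1 for the inspectee (0<5, 2<5); eliminate day 3.
Column day 2 is strictly dominated by day 1 for the inspectee (0<3, 2<4); eliminate day 2.
Row day 3 is strictly dominated by row day 4 (2>0); eliminate day 3.
Only (day 4, day 1) remains, with payoff 2.

2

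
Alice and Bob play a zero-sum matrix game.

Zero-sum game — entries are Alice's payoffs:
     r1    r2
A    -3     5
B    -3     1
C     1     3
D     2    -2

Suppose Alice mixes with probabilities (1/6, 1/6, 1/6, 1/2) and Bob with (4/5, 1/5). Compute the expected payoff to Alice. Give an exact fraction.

7/30

Against (4/5, 1/5), each row's expected payoff is A: -7/5; B: -11/5; C: 7/5; D: 6/5.
Taking the (1/6, 1/6, 1/6, 1/2)-weighted average: (1/6)·(-7/5) + (1/6)·(-11/5) + (1/6)·(7/5) + (1/2)·(6/5) = 7/30.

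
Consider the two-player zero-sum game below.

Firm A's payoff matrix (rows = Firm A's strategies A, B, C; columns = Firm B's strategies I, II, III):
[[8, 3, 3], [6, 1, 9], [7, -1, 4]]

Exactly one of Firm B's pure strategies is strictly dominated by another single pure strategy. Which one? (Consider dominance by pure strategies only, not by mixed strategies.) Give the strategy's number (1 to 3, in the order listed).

1

Firm B prefers columns that give Firm A less. Compare I with II: 3 < 8, 1 < 6, -1 < 7.
So II strictly dominates I for Firm B; I is strictly dominated.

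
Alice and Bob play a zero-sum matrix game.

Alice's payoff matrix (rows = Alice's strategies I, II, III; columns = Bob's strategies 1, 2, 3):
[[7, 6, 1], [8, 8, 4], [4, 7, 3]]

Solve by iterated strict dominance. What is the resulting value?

Row III is strictly dominated by row II (8>4, 8>7, 4>3); eliminate III.
Column 2 is strictly dominated by 3 for Bob (1<6, 4<8); eliminate 2.
Column 1 is strictly dominated by 3 for Bob (1<7, 4<8); eliminate 1.
Row I is strictly dominated by row II (4>1); eliminate I.
Only (II, 3) remains, with payoff 4.

4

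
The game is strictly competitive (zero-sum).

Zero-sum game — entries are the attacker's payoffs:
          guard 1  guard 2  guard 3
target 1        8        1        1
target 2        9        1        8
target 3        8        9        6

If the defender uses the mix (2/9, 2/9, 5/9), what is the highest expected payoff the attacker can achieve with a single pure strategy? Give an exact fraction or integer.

64/9

target 1: (8)·(2/9) + (1)·(2/9) + (1)·(5/9) = 23/9.
target 2: (9)·(2/9) + (1)·(2/9) + (8)·(5/9) = 20/3.
target 3: (8)·(2/9) + (9)·(2/9) + (6)·(5/9) = 64/9.
The best pure response is target 3 with expected payoff 64/9.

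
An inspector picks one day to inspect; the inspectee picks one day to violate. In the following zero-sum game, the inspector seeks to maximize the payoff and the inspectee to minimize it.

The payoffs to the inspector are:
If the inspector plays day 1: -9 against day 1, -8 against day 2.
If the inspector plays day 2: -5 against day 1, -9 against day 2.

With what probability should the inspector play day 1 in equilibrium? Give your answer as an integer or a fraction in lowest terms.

4/5

Row minima are -9 and -9, so the inspector's maximin is -9; column maxima are -5 and -8, so the inspectee's minimax is -8. These differ, so the equilibrium is in mixed strategies.
Let the inspector play day 1 with probability p. The inspectee is indifferent when −9p − 5(1−p) = −8p − 9(1−p), giving p = 4/5.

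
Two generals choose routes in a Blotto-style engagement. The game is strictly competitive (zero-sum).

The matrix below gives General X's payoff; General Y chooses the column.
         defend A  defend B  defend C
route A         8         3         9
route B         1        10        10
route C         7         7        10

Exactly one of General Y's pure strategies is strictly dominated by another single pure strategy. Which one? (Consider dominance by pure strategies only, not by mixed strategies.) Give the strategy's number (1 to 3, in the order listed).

3

General Y prefers columns that give General X less. Compare defend C with defend A: 8 < 9, 1 < 10, 7 < 10.
So defend A strictly dominates defend C for General Y; defend C is strictly dominated.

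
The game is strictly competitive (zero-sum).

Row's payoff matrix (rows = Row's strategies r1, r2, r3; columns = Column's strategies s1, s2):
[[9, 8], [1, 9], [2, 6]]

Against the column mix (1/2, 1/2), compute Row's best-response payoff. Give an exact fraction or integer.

17/2

r1: (9)·(1/2) + (8)·(1/2) = 17/2.
r2: (1)·(1/2) + (9)·(1/2) = 5.
r3: (2)·(1/2) + (6)·(1/2) = 4.
The best pure response is r1 with expected payoff 17/2.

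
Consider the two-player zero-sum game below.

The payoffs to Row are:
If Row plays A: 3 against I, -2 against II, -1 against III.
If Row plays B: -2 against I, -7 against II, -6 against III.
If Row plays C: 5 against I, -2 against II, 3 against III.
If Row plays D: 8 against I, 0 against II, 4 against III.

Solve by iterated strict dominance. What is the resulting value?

Column I is strictly dominated by II for Column (-2<3, -7<-2, -2<5, 0<8); eliminate I.
Row C is strictly dominated by row D (0>-2, 4>3); eliminate C.
Row A is strictly dominated by row D (0>-2, 4>-1); eliminate A.
Column III is strictly dominated by II for Column (-7<-6, 0<4); eliminate III.
Row B is strictly dominated by row D (0>-7); eliminate B.
Only (D, II) remains, with payoff 0.

0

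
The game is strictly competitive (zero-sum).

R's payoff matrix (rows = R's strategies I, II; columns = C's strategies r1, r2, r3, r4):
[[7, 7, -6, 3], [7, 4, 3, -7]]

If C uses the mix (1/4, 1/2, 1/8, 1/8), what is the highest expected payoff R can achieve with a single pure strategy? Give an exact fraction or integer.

39/8

I: (7)·(1/4) + (7)·(1/2) + (-6)·(1/8) + (3)·(1/8) = 39/8.
II: (7)·(1/4) + (4)·(1/2) + (3)·(1/8) + (-7)·(1/8) = 13/4.
The best pure response is I with expected payoff 39/8.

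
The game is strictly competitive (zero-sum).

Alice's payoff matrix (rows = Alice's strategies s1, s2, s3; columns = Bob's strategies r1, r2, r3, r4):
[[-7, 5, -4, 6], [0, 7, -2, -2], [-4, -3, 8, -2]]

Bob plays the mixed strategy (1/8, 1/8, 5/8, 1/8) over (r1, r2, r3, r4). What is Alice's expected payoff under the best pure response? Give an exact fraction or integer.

31/8

s1: (-7)·(1/8) + (5)·(1/8) + (-4)·(5/8) + (6)·(1/8) = -2.
s2: (0)·(1/8) + (7)·(1/8) + (-2)·(5/8) + (-2)·(1/8) = -5/8.
s3: (-4)·(1/8) + (-3)·(1/8) + (8)·(5/8) + (-2)·(1/8) = 31/8.
The best pure response is s3 with expected payoff 31/8.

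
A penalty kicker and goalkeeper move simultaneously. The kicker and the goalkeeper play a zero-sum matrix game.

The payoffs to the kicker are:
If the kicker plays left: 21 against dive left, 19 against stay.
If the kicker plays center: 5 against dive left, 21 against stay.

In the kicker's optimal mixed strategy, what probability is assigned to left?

Row minima are 19 and 5, so the kicker's maximin is 19; column maxima are 21 and 21, so the goalkeeper's minimax is 21. These differ, so the equilibrium is in mixed strategies.
Let the kicker play left with probability p. The goalkeeper is indifferent when 21p + 5(1−p) = 19p + 21(1−p), giving p = 8/9.

8/9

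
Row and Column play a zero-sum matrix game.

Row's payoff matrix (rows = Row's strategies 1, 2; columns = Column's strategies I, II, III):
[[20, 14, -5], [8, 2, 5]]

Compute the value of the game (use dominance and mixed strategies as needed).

Column I is strictly dominated by II for Column (it gives Row more in every row).
The remaining 2×2 game on (1, 2) × (II, III) has no saddle point. Let Row play 1 with probability p; indifference gives 14p + 2(1−p) = −5p + 5(1−p), so p = 3/22.
Similarly Column's optimal q on II is 5/11, and the value is 14·(5/11) + (-5)·(6/11) = 40/11.

40/11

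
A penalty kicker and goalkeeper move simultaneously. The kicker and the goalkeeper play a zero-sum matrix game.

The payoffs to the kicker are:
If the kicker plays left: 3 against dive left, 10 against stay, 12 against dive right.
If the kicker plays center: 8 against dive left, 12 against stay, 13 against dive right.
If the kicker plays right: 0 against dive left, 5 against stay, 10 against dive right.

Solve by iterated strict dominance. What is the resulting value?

8

Column stay is strictly dominated by dive left for the goalkeeper (3<10, 8<12, 0<5); eliminate stay.
Row right is strictly dominated by row left (3>0, 12>10); eliminate right.
Column dive right is strictly dominated by dive left for the goalkeeper (3<12, 8<13); eliminate dive right.
Row left is strictly dominated by row center (8>3); eliminate left.
Only (center, dive left) remains, with payoff 8.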